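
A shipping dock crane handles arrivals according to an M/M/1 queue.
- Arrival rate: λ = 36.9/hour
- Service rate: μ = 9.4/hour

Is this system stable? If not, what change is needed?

Stability requires ρ = λ/(cμ) < 1
ρ = 36.9/(1 × 9.4) = 36.9/9.40 = 3.9255
Since 3.9255 ≥ 1, the system is UNSTABLE.
Queue grows without bound. Need μ > λ = 36.9.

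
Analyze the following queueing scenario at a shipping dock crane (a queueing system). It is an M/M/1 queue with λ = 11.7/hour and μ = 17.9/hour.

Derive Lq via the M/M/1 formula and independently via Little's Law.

Method 1 (direct): Lq = λ²/(μ(μ-λ)) = 136.89/(17.9 × 6.20) = 1.2335

Method 2 (Little's Law):
W = 1/(μ-λ) = 1/6.20 = 0.16129
Wq = W - 1/μ = 0.16129 - 0.055866 = 0.105424
Lq = λWq = 11.7 × 0.105424 = 1.2335 ✔ (matches Method 1)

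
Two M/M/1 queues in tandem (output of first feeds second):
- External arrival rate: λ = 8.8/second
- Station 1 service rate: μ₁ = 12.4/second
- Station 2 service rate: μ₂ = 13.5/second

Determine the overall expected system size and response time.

By Jackson's theorem, each station behaves as independent M/M/1.
Station 1: ρ₁ = 8.8/12.4 = 0.7097, L₁ = ρ₁/(1-ρ₁) = λ/(μ₁-λ) = 8.8/3.60 = 2.44444
Station 2: ρ₂ = 8.8/13.5 = 0.6519, L₂ = ρ₂/(1-ρ₂) = λ/(μ₂-λ) = 8.8/4.70 = 1.87234
Total: L = L₁ + L₂ = 2.44444 + 1.87234 = 4.3168
W = L/λ = 4.3168/8.8 = 0.4905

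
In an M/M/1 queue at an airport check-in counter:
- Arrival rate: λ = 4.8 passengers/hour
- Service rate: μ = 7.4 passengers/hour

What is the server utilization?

Server utilization: ρ = λ/μ
ρ = 4.8/7.4 = 0.6486
The server is busy 64.86% of the time.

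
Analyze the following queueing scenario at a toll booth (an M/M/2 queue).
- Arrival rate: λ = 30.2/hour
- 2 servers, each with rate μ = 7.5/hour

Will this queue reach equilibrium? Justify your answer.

Stability requires ρ = λ/(cμ) < 1
ρ = 30.2/(2 × 7.5) = 30.2/15.00 = 2.0133
Since 2.0133 ≥ 1, the system is UNSTABLE.
Need c > λ/μ = 30.2/7.5 = 4.03.
Minimum servers needed: c = 5.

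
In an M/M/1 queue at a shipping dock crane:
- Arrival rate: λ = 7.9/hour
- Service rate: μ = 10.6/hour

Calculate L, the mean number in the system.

ρ = λ/μ = 7.9/10.6 = 0.7453
For M/M/1: L = λ/(μ-λ)
L = 7.9/(10.6-7.9) = 7.9/2.70
L = 2.9259 containers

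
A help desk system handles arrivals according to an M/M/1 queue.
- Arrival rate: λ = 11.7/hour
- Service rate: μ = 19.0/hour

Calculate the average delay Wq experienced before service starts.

First, compute utilization: ρ = λ/μ = 11.7/19.0 = 0.6158
For M/M/1: Wq = λ/(μ(μ-λ))
Wq = 11.7/(19.0 × (19.0-11.7))
Wq = 11.7/(19.0 × 7.30)
Wq = 0.08435 hours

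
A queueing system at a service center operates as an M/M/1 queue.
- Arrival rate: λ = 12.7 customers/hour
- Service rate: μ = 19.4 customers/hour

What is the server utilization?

Server utilization: ρ = λ/μ
ρ = 12.7/19.4 = 0.6546
The server is busy 65.46% of the time.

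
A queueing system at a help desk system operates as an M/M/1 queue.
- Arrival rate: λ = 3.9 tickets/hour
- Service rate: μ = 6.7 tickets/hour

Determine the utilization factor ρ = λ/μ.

Server utilization: ρ = λ/μ
ρ = 3.9/6.7 = 0.5821
The server is busy 58.21% of the time.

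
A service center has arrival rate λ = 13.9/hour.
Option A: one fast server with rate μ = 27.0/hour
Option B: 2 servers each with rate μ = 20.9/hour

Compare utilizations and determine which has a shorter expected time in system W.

Option A: single server μ = 27.0 (M/M/1)
  ρ_A = 13.9/27.0 = 0.5148
  W_A = 1/(μ-λ) = 1/(27.0-13.9) = 1/13.10 = 0.07634

Option B: 2 servers μ = 20.9 (M/M/2)
  ρ_B = λ/(cμ) = 13.9/(2×20.9) = 0.3325
  Offered load a = λ/μ = cρ = 13.9/20.9 = 0.6651
  P₀ = [ Σₙ₌₀^1 aⁿ/n! + a^2/(2!(1-ρ)) ]⁻¹
  Σ = a^0/0! + a^1/1! = 1.0000 + 0.6651 = 1.6651
  a^2/(2!(1-ρ)) = 0.4423/(2 × 0.6675) = 0.3313
  P₀ = 1/(1.6651 + 0.3313) = 0.5009
  Lq = P₀·a^2·ρ / (2!(1-ρ)²) = 0.50090 × 0.44232 × 0.33254 / (2 × 0.44551) = 0.08269
  Wq_B = Lq/λ = 0.08269/13.9 = 0.005949
  W_B = Wq_B + 1/μ = 0.005949 + 0.04785 = 0.05380

Since W_B = 0.05380 < W_A = 0.07634, Option B (multiple servers) has the shorter time in system.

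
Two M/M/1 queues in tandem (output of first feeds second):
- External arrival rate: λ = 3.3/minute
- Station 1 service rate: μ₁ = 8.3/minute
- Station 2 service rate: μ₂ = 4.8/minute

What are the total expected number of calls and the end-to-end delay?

By Jackson's theorem, each station behaves as independent M/M/1.
Station 1: ρ₁ = 3.3/8.3 = 0.3976, L₁ = ρ₁/(1-ρ₁) = λ/(μ₁-λ) = 3.3/5.00 = 0.6600
Station 2: ρ₂ = 3.3/4.8 = 0.6875, L₂ = ρ₂/(1-ρ₂) = λ/(μ₂-λ) = 3.3/1.50 = 2.2000
Total: L = L₁ + L₂ = 0.6600 + 2.2000 = 2.8600
W = L/λ = 2.8600/3.3 = 0.8667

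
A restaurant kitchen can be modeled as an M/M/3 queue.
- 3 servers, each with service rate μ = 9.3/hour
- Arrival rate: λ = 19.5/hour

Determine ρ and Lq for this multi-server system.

Traffic intensity: ρ = λ/(cμ) = 19.5/(3×9.3) = 0.6989
Since ρ = 0.6989 < 1, system is stable.
Offered load a = λ/μ = cρ = 19.5/9.3 = 2.0968
P₀ = [ Σₙ₌₀^2 aⁿ/n! + a^3/(3!(1-ρ)) ]⁻¹
Σ = a^0/0! + a^1/1! + a^2/2! = 1.0000 + 2.0968 + 2.1982 = 5.2950
a^3/(3!(1-ρ)) = 9.2184/(6 × 0.30108) = 5.1030
P₀ = 1/(5.2950 + 5.1030) = 0.09617
Lq = P₀·a^3·ρ / (3!(1-ρ)²) = 0.096172 × 9.2184 × 0.69892 / (6 × 0.090646) = 1.1393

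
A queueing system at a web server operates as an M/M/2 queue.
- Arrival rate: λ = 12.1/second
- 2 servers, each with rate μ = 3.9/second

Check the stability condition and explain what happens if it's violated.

Stability requires ρ = λ/(cμ) < 1
ρ = 12.1/(2 × 3.9) = 12.1/7.80 = 1.5513
Since 1.5513 ≥ 1, the system is UNSTABLE.
Need c > λ/μ = 12.1/3.9 = 3.10.
Minimum servers needed: c = 4.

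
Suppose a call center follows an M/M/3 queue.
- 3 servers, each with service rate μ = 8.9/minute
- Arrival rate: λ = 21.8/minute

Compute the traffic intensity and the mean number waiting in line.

Traffic intensity: ρ = λ/(cμ) = 21.8/(3×8.9) = 0.8165
Since ρ = 0.8165 < 1, system is stable.
Offered load a = λ/μ = cρ = 21.8/8.9 = 2.4494
P₀ = [ Σₙ₌₀^2 aⁿ/n! + a^3/(3!(1-ρ)) ]⁻¹
Σ = a^0/0! + a^1/1! + a^2/2! = 1.0000 + 2.4494 + 2.9999 = 6.4493
a^3/(3!(1-ρ)) = 14.6960/(6 × 0.18352) = 13.3464
P₀ = 1/(6.4493 + 13.3464) = 0.05052
Lq = P₀·a^3·ρ / (3!(1-ρ)²) = 0.050516 × 14.6960 × 0.81648 / (6 × 0.033680) = 2.9995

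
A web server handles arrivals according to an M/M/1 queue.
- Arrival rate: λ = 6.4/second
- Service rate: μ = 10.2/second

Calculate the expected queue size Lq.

ρ = λ/μ = 6.4/10.2 = 0.6275
For M/M/1: Lq = λ²/(μ(μ-λ))
Lq = 40.96/(10.2 × 3.80)
Lq = 1.0568 requests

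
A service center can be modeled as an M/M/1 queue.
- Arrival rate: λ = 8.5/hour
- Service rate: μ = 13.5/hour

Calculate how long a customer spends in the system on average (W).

First, compute utilization: ρ = λ/μ = 8.5/13.5 = 0.6296
For M/M/1: W = 1/(μ-λ)
W = 1/(13.5-8.5) = 1/5.00
W = 0.2000 hours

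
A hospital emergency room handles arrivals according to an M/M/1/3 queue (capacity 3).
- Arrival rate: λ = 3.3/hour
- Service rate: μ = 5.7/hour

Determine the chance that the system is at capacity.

ρ = λ/μ = 3.3/5.7 = 0.57895
P₀ = (1-ρ)/(1-ρ^(K+1)) = (1-0.57895)/(1-0.57895^4) = 0.42105/0.88765 = 0.4743
P_K = P₀×ρ^K = 0.47434 × 0.57895^3 = 0.47434 × 0.19405 = 0.09205
Blocking probability = 9.20%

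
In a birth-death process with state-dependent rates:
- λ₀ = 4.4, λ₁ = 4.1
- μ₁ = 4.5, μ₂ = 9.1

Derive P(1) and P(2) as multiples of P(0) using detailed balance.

Balance equations:
State 0: λ₀P₀ = μ₁P₁ → P₁ = (λ₀/μ₁)P₀ = (4.4/4.5)P₀ = 0.9778P₀
State 1: P₂ = (λ₀λ₁)/(μ₁μ₂)P₀ = (4.4×4.1)/(4.5×9.1)P₀ = 0.4405P₀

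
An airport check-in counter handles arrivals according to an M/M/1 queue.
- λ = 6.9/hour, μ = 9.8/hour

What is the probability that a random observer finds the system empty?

ρ = λ/μ = 6.9/9.8 = 0.7041
P(0) = 1 - ρ = 1 - 0.7041 = 0.2959
The server is idle 29.59% of the time.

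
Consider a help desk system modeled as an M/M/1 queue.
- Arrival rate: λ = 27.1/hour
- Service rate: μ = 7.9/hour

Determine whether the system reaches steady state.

Stability requires ρ = λ/(cμ) < 1
ρ = 27.1/(1 × 7.9) = 27.1/7.90 = 3.4304
Since 3.4304 ≥ 1, the system is UNSTABLE.
Queue grows without bound. Need μ > λ = 27.1.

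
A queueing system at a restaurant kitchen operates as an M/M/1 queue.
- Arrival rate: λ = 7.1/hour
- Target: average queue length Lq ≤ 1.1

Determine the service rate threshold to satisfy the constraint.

For M/M/1: Lq = λ²/(μ(μ-λ))
Need Lq ≤ 1.1, i.e. μ(μ-λ) ≥ λ²/1.1
μ² - 7.1μ - 50.41/1.1 ≥ 0  →  μ² - 7.1μ - 45.82727 ≥ 0
Quadratic formula (positive root): μ = [λ + √(λ² + 4×45.82727)]/2
Discriminant: 50.41 + 4×45.82727 = 233.7191, √233.7191 = 15.28787
μ ≥ (7.1 + 15.28787)/2 = 11.1939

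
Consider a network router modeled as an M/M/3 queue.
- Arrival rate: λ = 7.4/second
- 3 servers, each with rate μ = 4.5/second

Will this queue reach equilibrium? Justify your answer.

Stability requires ρ = λ/(cμ) < 1
ρ = 7.4/(3 × 4.5) = 7.4/13.50 = 0.5481
Since 0.5481 < 1, the system is STABLE.
The servers are busy 54.81% of the time.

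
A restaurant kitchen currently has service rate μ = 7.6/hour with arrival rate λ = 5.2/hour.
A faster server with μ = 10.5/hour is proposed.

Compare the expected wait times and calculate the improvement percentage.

System 1: ρ₁ = 5.2/7.6 = 0.6842, W₁ = 1/(7.6-5.2) = 0.4167
System 2: ρ₂ = 5.2/10.5 = 0.4952, W₂ = 1/(10.5-5.2) = 0.1887
Improvement: (W₁-W₂)/W₁ = (0.4167-0.1887)/0.4167 = 54.72%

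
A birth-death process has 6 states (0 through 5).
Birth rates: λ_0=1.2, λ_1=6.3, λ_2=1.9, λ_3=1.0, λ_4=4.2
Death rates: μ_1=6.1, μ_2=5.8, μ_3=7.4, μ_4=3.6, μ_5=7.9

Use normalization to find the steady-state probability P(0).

Ratios P(n)/P(0) = (λ₀···λₙ₋₁)/(μ₁···μₙ):
P(1)/P(0) = (1.2)/(6.1) = 0.1967
P(2)/P(0) = (1.2×6.3)/(6.1×5.8) = 0.2137
P(3)/P(0) = (1.2×6.3×1.9)/(6.1×5.8×7.4) = 0.05486
P(4)/P(0) = (1.2×6.3×1.9×1.0)/(6.1×5.8×7.4×3.6) = 0.01524
P(5)/P(0) = (1.2×6.3×1.9×1.0×4.2)/(6.1×5.8×7.4×3.6×7.9) = 0.008102

Normalization: ∑ P(n) = 1
P(0) × (1.0000 + 0.1967 + 0.2137 + 0.05486 + 0.01524 + 0.008102) = 1
P(0) × 1.4886 = 1
P(0) = 1/1.4886 = 0.6718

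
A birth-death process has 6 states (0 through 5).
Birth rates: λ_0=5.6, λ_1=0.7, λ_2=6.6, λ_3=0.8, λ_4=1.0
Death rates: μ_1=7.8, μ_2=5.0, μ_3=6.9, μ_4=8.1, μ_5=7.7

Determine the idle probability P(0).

Ratios P(n)/P(0) = (λ₀···λₙ₋₁)/(μ₁···μₙ):
P(1)/P(0) = (5.6)/(7.8) = 0.7179
P(2)/P(0) = (5.6×0.7)/(7.8×5.0) = 0.1005
P(3)/P(0) = (5.6×0.7×6.6)/(7.8×5.0×6.9) = 0.09614
P(4)/P(0) = (5.6×0.7×6.6×0.8)/(7.8×5.0×6.9×8.1) = 0.009496
P(5)/P(0) = (5.6×0.7×6.6×0.8×1.0)/(7.8×5.0×6.9×8.1×7.7) = 0.001233

Normalization: ∑ P(n) = 1
P(0) × (1.0000 + 0.7179 + 0.1005 + 0.09614 + 0.009496 + 0.001233) = 1
P(0) × 1.9253 = 1
P(0) = 1/1.9253 = 0.5194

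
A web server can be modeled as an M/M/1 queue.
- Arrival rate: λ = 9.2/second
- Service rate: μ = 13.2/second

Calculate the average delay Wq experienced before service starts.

First, compute utilization: ρ = λ/μ = 9.2/13.2 = 0.6970
For M/M/1: Wq = λ/(μ(μ-λ))
Wq = 9.2/(13.2 × (13.2-9.2))
Wq = 9.2/(13.2 × 4.00)
Wq = 0.1742 seconds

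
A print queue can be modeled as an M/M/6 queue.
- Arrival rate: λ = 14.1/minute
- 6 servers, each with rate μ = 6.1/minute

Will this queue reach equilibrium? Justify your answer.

Stability requires ρ = λ/(cμ) < 1
ρ = 14.1/(6 × 6.1) = 14.1/36.60 = 0.3852
Since 0.3852 < 1, the system is STABLE.
The servers are busy 38.52% of the time.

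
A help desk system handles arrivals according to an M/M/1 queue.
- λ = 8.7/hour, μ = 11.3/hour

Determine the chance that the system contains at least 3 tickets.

ρ = λ/μ = 8.7/11.3 = 0.7699
P(N ≥ n) = ρⁿ
P(N ≥ 3) = 0.7699^3
P(N ≥ 3) = 0.4564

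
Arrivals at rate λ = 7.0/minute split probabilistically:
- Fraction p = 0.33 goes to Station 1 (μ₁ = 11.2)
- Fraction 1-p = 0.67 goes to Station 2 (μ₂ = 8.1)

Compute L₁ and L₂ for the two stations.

Effective rates: λ₁ = 7.0×0.33 = 2.31, λ₂ = 7.0×0.67 = 4.69
Station 1: ρ₁ = 2.31/11.2 = 0.20625, L₁ = ρ₁/(1-ρ₁) = 0.20625/(1-0.20625) = 0.2598
Station 2: ρ₂ = 4.69/8.1 = 0.57901, L₂ = ρ₂/(1-ρ₂) = 0.57901/(1-0.57901) = 1.3754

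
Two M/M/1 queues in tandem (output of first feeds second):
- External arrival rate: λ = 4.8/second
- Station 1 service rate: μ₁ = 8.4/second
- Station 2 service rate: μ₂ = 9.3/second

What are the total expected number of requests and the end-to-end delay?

By Jackson's theorem, each station behaves as independent M/M/1.
Station 1: ρ₁ = 4.8/8.4 = 0.5714, L₁ = ρ₁/(1-ρ₁) = λ/(μ₁-λ) = 4.8/3.60 = 1.3333
Station 2: ρ₂ = 4.8/9.3 = 0.5161, L₂ = ρ₂/(1-ρ₂) = λ/(μ₂-λ) = 4.8/4.50 = 1.0667
Total: L = L₁ + L₂ = 1.3333 + 1.0667 = 2.4000
W = L/λ = 2.4000/4.8 = 0.5000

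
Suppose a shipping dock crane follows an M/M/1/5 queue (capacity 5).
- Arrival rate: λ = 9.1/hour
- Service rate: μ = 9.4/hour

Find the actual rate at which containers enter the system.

ρ = λ/μ = 9.1/9.4 = 0.968085
P₀ = (1-ρ)/(1-ρ^(K+1)) = (1-0.968085)/(1-0.968085^6) = 0.03192/0.1768 = 0.1805
P_K = P₀×ρ^K = 0.180467 × 0.968085^5 = 0.180467 × 0.850291 = 0.1534
λ_eff = λ(1-P_K) = 9.1 × (1 - 0.15345) = 9.1 × 0.84655 = 7.7036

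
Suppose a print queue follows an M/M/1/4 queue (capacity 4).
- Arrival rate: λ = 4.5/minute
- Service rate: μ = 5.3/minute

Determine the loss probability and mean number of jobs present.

ρ = λ/μ = 4.5/5.3 = 0.84906
P₀ = (1-ρ)/(1-ρ^(K+1)) = (1-0.84906)/(1-0.84906^5) = 0.1509/0.5587 = 0.2701
P_K = P₀×ρ^K = 0.2701 × 0.84906^4 = 0.2701 × 0.5197 = 0.1404
Blocking probability P_4 = 0.1404 (14.04%)
L = ρ[1 - (K+1)ρ^K + Kρ^(K+1)] / [(1-ρ)(1-ρ^(K+1))]
L = 0.84906 × (1 - 5×0.519701 + 4×0.441257) / ((1 - 0.84906) × (1 - 0.441257)) = 1.6765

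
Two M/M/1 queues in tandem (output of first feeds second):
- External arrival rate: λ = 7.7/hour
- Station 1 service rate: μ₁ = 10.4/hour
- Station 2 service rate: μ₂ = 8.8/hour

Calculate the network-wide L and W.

By Jackson's theorem, each station behaves as independent M/M/1.
Station 1: ρ₁ = 7.7/10.4 = 0.7404, L₁ = ρ₁/(1-ρ₁) = λ/(μ₁-λ) = 7.7/2.70 = 2.8519
Station 2: ρ₂ = 7.7/8.8 = 0.8750, L₂ = ρ₂/(1-ρ₂) = λ/(μ₂-λ) = 7.7/1.10 = 7.0000
Total: L = L₁ + L₂ = 2.8519 + 7.0000 = 9.8519
W = L/λ = 9.8519/7.7 = 1.2795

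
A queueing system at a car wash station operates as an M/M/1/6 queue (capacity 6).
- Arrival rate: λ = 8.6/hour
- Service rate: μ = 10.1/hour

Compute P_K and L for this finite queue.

ρ = λ/μ = 8.6/10.1 = 0.8515
P₀ = (1-ρ)/(1-ρ^(K+1)) = (1-0.8515)/(1-0.8515^7) = 0.1485/0.6754 = 0.2199
P_K = P₀×ρ^K = 0.21986 × 0.8515^6 = 0.21986 × 0.38116 = 0.08380
Blocking probability P_6 = 0.08380 (8.38%)
L = ρ[1 - (K+1)ρ^K + Kρ^(K+1)] / [(1-ρ)(1-ρ^(K+1))]
L = 0.8515 × (1 - 7×0.3812 + 6×0.3246) / ((1 - 0.8515) × (1 - 0.3246)) = 2.3704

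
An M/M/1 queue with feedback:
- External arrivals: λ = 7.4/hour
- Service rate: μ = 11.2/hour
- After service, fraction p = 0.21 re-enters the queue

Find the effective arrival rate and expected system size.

Effective arrival rate: λ_eff = λ/(1-p) = 7.4/(1-0.21) = 7.4/0.79 = 9.36709
ρ = λ_eff/μ = 9.36709/11.2 = 0.836347
L = ρ/(1-ρ) = 0.836347/(1-0.836347) = 5.1105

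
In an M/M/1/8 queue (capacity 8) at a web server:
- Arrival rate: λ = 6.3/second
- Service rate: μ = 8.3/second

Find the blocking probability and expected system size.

ρ = λ/μ = 6.3/8.3 = 0.759036
P₀ = (1-ρ)/(1-ρ^(K+1)) = (1-0.759036)/(1-0.759036^9) = 0.2410/0.9164 = 0.2630
P_K = P₀×ρ^K = 0.26295 × 0.759036^8 = 0.26295 × 0.11018 = 0.02897
Blocking probability P_8 = 0.02897 (2.90%)
L = ρ[1 - (K+1)ρ^K + Kρ^(K+1)] / [(1-ρ)(1-ρ^(K+1))]
L = 0.759036 × (1 - 9×0.11018 + 8×0.083630) / ((1 - 0.759036) × (1 - 0.083630)) = 2.3286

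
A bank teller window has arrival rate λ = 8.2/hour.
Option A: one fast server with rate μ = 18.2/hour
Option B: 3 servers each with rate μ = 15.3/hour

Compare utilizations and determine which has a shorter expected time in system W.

Option A: single server μ = 18.2 (M/M/1)
  ρ_A = 8.2/18.2 = 0.4505
  W_A = 1/(μ-λ) = 1/(18.2-8.2) = 1/10.00 = 0.1000

Option B: 3 servers μ = 15.3 (M/M/3)
  ρ_B = λ/(cμ) = 8.2/(3×15.3) = 0.1786
  Offered load a = λ/μ = cρ = 8.2/15.3 = 0.5359
  P₀ = [ Σₙ₌₀^2 aⁿ/n! + a^3/(3!(1-ρ)) ]⁻¹
  Σ = a^0/0! + a^1/1! + a^2/2! = 1.0000 + 0.53595 + 0.14362 = 1.6796
  a^3/(3!(1-ρ)) = 0.15395/(6 × 0.82135) = 0.03124
  P₀ = 1/(1.6796 + 0.03124) = 0.5845
  Lq = P₀·a^3·ρ / (3!(1-ρ)²) = 0.58452 × 0.15395 × 0.17865 / (6 × 0.67462) = 0.003972
  Wq_B = Lq/λ = 0.0039715/8.2 = 0.0004843
  W_B = Wq_B + 1/μ = 0.0004843 + 0.06536 = 0.06584

Since W_B = 0.06584 < W_A = 0.1000, Option B (multiple servers) has the shorter time in system.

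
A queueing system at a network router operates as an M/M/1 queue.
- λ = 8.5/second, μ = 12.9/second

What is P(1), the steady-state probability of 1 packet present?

ρ = λ/μ = 8.5/12.9 = 0.65891
P(n) = (1-ρ)ρⁿ
P(1) = (1-0.65891) × 0.65891^1
P(1) = 0.34109 × 0.65891
P(1) = 0.2247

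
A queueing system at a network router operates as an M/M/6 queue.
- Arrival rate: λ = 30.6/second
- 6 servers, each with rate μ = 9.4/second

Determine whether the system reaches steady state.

Stability requires ρ = λ/(cμ) < 1
ρ = 30.6/(6 × 9.4) = 30.6/56.40 = 0.5426
Since 0.5426 < 1, the system is STABLE.
The servers are busy 54.26% of the time.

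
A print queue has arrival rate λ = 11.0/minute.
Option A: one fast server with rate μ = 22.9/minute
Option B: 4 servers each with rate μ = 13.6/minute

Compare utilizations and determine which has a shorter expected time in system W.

Option A: single server μ = 22.9 (M/M/1)
  ρ_A = 11.0/22.9 = 0.4803
  W_A = 1/(μ-λ) = 1/(22.9-11.0) = 1/11.90 = 0.08403

Option B: 4 servers μ = 13.6 (M/M/4)
  ρ_B = λ/(cμ) = 11.0/(4×13.6) = 0.2022
  Offered load a = λ/μ = cρ = 11.0/13.6 = 0.8088
  P₀ = [ Σₙ₌₀^3 aⁿ/n! + a^4/(4!(1-ρ)) ]⁻¹
  Σ = a^0/0! + a^1/1! + a^2/2! + a^3/3! = 1.0000 + 0.8088 + 0.3271 + 0.08819 = 2.2241
  a^4/(4!(1-ρ)) = 0.4280/(24 × 0.7978) = 0.02235
  P₀ = 1/(2.2241 + 0.02235) = 0.4451
  Lq = P₀·a^4·ρ / (4!(1-ρ)²) = 0.4451 × 0.4280 × 0.2022 / (24 × 0.6365) = 0.002522
  Wq_B = Lq/λ = 0.002522/11.0 = 0.0002293
  W_B = Wq_B + 1/μ = 0.0002293 + 0.07353 = 0.07376

Since W_B = 0.07376 < W_A = 0.08403, Option B (multiple servers) has the shorter time in system.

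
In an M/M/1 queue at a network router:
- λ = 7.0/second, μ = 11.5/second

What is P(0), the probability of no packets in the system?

ρ = λ/μ = 7.0/11.5 = 0.6087
P(0) = 1 - ρ = 1 - 0.6087 = 0.3913
The server is idle 39.13% of the time.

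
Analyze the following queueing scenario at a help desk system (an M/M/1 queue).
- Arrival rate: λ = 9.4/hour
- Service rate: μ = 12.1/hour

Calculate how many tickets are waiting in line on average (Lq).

ρ = λ/μ = 9.4/12.1 = 0.7769
For M/M/1: Lq = λ²/(μ(μ-λ))
Lq = 88.36/(12.1 × 2.70)
Lq = 2.7046 tickets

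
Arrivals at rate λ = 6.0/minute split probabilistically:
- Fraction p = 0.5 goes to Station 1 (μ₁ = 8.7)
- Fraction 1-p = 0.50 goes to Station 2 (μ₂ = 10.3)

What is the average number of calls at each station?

Effective rates: λ₁ = 6.0×0.5 = 3, λ₂ = 6.0×0.50 = 3
Station 1: ρ₁ = 3/8.7 = 0.3448, L₁ = ρ₁/(1-ρ₁) = 0.3448/(1-0.3448) = 0.5263
Station 2: ρ₂ = 3/10.3 = 0.2913, L₂ = ρ₂/(1-ρ₂) = 0.2913/(1-0.2913) = 0.4110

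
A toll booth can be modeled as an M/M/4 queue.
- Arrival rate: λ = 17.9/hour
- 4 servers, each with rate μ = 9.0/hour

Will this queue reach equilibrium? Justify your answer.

Stability requires ρ = λ/(cμ) < 1
ρ = 17.9/(4 × 9.0) = 17.9/36.00 = 0.4972
Since 0.4972 < 1, the system is STABLE.
The servers are busy 49.72% of the time.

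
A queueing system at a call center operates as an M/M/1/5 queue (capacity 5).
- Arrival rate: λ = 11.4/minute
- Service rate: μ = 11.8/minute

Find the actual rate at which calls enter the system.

ρ = λ/μ = 11.4/11.8 = 0.9661
P₀ = (1-ρ)/(1-ρ^(K+1)) = (1-0.9661)/(1-0.9661^6) = 0.03390/0.1869 = 0.1814
P_K = P₀×ρ^K = 0.18136 × 0.9661^5 = 0.18136 × 0.84161 = 0.1526
λ_eff = λ(1-P_K) = 11.4 × (1 - 0.15263) = 11.4 × 0.84737 = 9.6600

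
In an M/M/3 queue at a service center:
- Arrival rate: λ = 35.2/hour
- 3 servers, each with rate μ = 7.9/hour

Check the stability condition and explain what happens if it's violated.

Stability requires ρ = λ/(cμ) < 1
ρ = 35.2/(3 × 7.9) = 35.2/23.70 = 1.4852
Since 1.4852 ≥ 1, the system is UNSTABLE.
Need c > λ/μ = 35.2/7.9 = 4.46.
Minimum servers needed: c = 5.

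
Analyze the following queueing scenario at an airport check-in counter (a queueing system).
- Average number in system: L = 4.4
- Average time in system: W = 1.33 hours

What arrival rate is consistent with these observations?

Little's Law: L = λW, so λ = L/W
λ = 4.4/1.33 = 3.3083 passengers/hour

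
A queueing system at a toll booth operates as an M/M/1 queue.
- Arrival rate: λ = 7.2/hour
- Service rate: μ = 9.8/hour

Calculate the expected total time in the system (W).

First, compute utilization: ρ = λ/μ = 7.2/9.8 = 0.7347
For M/M/1: W = 1/(μ-λ)
W = 1/(9.8-7.2) = 1/2.60
W = 0.3846 hours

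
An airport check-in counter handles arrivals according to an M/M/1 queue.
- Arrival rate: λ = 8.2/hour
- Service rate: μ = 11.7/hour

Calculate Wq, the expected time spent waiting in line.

First, compute utilization: ρ = λ/μ = 8.2/11.7 = 0.7009
For M/M/1: Wq = λ/(μ(μ-λ))
Wq = 8.2/(11.7 × (11.7-8.2))
Wq = 8.2/(11.7 × 3.50)
Wq = 0.2002 hours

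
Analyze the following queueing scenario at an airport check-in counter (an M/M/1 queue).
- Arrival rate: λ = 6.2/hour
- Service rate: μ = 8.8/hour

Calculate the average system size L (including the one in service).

ρ = λ/μ = 6.2/8.8 = 0.7045
For M/M/1: L = λ/(μ-λ)
L = 6.2/(8.8-6.2) = 6.2/2.60
L = 2.3846 passengers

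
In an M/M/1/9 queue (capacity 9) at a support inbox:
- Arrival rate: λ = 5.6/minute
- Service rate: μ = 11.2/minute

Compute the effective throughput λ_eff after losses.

ρ = λ/μ = 5.6/11.2 = 0.5000
P₀ = (1-ρ)/(1-ρ^(K+1)) = (1-0.5000)/(1-0.5000^10) = 0.5000/0.9990 = 0.5005
P_K = P₀×ρ^K = 0.5005 × 0.5000^9 = 0.5005 × 0.001953 = 0.0009775
λ_eff = λ(1-P_K) = 5.6 × (1 - 0.0009775) = 5.6 × 0.99902 = 5.5945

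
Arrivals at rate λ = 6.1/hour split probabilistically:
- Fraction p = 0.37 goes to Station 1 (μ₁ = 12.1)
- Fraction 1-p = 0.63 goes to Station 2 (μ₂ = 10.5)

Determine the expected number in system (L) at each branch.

Effective rates: λ₁ = 6.1×0.37 = 2.257, λ₂ = 6.1×0.63 = 3.843
Station 1: ρ₁ = 2.257/12.1 = 0.1865, L₁ = ρ₁/(1-ρ₁) = 0.1865/(1-0.1865) = 0.2293
Station 2: ρ₂ = 3.843/10.5 = 0.3660, L₂ = ρ₂/(1-ρ₂) = 0.3660/(1-0.3660) = 0.5773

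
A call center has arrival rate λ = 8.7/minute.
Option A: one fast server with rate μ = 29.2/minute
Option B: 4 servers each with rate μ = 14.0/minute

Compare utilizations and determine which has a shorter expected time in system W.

Option A: single server μ = 29.2 (M/M/1)
  ρ_A = 8.7/29.2 = 0.2979
  W_A = 1/(μ-λ) = 1/(29.2-8.7) = 1/20.50 = 0.04878

Option B: 4 servers μ = 14.0 (M/M/4)
  ρ_B = λ/(cμ) = 8.7/(4×14.0) = 0.1554
  Offered load a = λ/μ = cρ = 8.7/14.0 = 0.6214
  P₀ = [ Σₙ₌₀^3 aⁿ/n! + a^4/(4!(1-ρ)) ]⁻¹
  Σ = a^0/0! + a^1/1! + a^2/2! + a^3/3! = 1.0000 + 0.6214 + 0.1931 + 0.04000 = 1.8545
  a^4/(4!(1-ρ)) = 0.14913/(24 × 0.84464) = 0.007357
  P₀ = 1/(1.8545 + 0.007357) = 0.5371
  Lq = P₀·a^4·ρ / (4!(1-ρ)²) = 0.5371 × 0.1491 × 0.1554 / (24 × 0.7134) = 0.0007268
  Wq_B = Lq/λ = 0.0007268/8.7 = 0.00008354
  W_B = Wq_B + 1/μ = 0.00008354 + 0.07143 = 0.07151

Since W_A = 0.04878 < W_B = 0.07151, Option A (single fast server) has the shorter time in system.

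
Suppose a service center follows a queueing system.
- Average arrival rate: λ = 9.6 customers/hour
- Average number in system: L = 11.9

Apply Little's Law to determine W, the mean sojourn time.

Little's Law: L = λW, so W = L/λ
W = 11.9/9.6 = 1.2396 hours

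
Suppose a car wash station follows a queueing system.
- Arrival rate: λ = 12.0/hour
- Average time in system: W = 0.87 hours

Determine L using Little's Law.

Little's Law: L = λW
L = 12.0 × 0.87 = 10.4400 cars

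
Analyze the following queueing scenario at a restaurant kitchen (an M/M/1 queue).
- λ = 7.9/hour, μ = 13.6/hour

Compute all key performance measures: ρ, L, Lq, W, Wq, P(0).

Step 1: ρ = λ/μ = 7.9/13.6 = 0.5809
Step 2: L = λ/(μ-λ) = 7.9/5.70 = 1.3860
Step 3: Lq = λ²/(μ(μ-λ)) = 62.41/(13.6×5.70) = 0.8051
Step 4: W = 1/(μ-λ) = 1/5.70 = 0.17544
Step 5: Wq = λ/(μ(μ-λ)) = 7.9/(13.6×5.70) = 0.1019
Step 6: P(0) = 1-ρ = 0.4191
Verify: L = λW = 7.9×0.17544 = 1.3860 ✔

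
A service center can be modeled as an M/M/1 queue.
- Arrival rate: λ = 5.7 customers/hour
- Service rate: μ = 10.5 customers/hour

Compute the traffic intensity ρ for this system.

Server utilization: ρ = λ/μ
ρ = 5.7/10.5 = 0.5429
The server is busy 54.29% of the time.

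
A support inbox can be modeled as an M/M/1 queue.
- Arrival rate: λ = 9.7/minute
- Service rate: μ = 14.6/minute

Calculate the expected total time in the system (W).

First, compute utilization: ρ = λ/μ = 9.7/14.6 = 0.6644
For M/M/1: W = 1/(μ-λ)
W = 1/(14.6-9.7) = 1/4.90
W = 0.2041 minutes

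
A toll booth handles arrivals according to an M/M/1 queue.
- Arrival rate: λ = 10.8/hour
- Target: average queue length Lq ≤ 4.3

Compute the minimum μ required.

For M/M/1: Lq = λ²/(μ(μ-λ))
Need Lq ≤ 4.3, i.e. μ(μ-λ) ≥ λ²/4.3
μ² - 10.8μ - 116.64/4.3 ≥ 0  →  μ² - 10.8μ - 27.12558 ≥ 0
Quadratic formula (positive root): μ = [λ + √(λ² + 4×27.12558)]/2
Discriminant: 116.64 + 4×27.12558 = 225.1423, √225.1423 = 15.0047
μ ≥ (10.8 + 15.0047)/2 = 12.9024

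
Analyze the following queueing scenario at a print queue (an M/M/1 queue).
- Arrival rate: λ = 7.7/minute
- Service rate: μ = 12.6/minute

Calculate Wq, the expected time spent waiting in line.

First, compute utilization: ρ = λ/μ = 7.7/12.6 = 0.6111
For M/M/1: Wq = λ/(μ(μ-λ))
Wq = 7.7/(12.6 × (12.6-7.7))
Wq = 7.7/(12.6 × 4.90)
Wq = 0.1247 minutes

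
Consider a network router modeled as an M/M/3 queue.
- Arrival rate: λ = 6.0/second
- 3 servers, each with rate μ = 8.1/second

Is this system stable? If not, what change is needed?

Stability requires ρ = λ/(cμ) < 1
ρ = 6.0/(3 × 8.1) = 6.0/24.30 = 0.2469
Since 0.2469 < 1, the system is STABLE.
The servers are busy 24.69% of the time.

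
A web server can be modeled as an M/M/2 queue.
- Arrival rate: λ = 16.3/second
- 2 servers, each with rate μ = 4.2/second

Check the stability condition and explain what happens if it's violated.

Stability requires ρ = λ/(cμ) < 1
ρ = 16.3/(2 × 4.2) = 16.3/8.40 = 1.9405
Since 1.9405 ≥ 1, the system is UNSTABLE.
Need c > λ/μ = 16.3/4.2 = 3.88.
Minimum servers needed: c = 4.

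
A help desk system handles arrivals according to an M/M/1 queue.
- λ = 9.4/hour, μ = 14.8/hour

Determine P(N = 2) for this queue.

ρ = λ/μ = 9.4/14.8 = 0.6351
P(n) = (1-ρ)ρⁿ
P(2) = (1-0.6351) × 0.6351^2
P(2) = 0.3649 × 0.4034
P(2) = 0.1472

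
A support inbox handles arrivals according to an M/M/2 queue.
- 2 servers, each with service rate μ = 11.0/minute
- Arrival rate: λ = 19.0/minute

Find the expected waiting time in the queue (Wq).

Traffic intensity: ρ = λ/(cμ) = 19.0/(2×11.0) = 0.8636
Since ρ = 0.8636 < 1, system is stable.
Offered load a = λ/μ = cρ = 19.0/11.0 = 1.7273
P₀ = [ Σₙ₌₀^1 aⁿ/n! + a^2/(2!(1-ρ)) ]⁻¹
Σ = a^0/0! + a^1/1! = 1.0000 + 1.7273 = 2.7273
a^2/(2!(1-ρ)) = 2.98347/(2 × 0.136364) = 10.9394
P₀ = 1/(2.7273 + 10.9394) = 0.07317
Lq = P₀·a^2·ρ / (2!(1-ρ)²) = 0.0731707 × 2.98347 × 0.863636 / (2 × 0.0185950) = 5.0695
Wq = Lq/λ = 5.0695/19.0 = 0.2668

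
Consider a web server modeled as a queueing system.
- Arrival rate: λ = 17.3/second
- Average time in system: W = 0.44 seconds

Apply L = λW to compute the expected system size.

Little's Law: L = λW
L = 17.3 × 0.44 = 7.6120 requests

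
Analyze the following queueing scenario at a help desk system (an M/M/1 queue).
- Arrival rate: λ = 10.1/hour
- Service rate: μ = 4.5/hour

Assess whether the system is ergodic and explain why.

Stability requires ρ = λ/(cμ) < 1
ρ = 10.1/(1 × 4.5) = 10.1/4.50 = 2.2444
Since 2.2444 ≥ 1, the system is UNSTABLE.
Queue grows without bound. Need μ > λ = 10.1.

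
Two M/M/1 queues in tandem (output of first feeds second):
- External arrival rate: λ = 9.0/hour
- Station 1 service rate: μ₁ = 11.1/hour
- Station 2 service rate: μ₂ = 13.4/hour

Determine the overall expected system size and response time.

By Jackson's theorem, each station behaves as independent M/M/1.
Station 1: ρ₁ = 9.0/11.1 = 0.8108, L₁ = ρ₁/(1-ρ₁) = λ/(μ₁-λ) = 9.0/2.10 = 4.2857
Station 2: ρ₂ = 9.0/13.4 = 0.6716, L₂ = ρ₂/(1-ρ₂) = λ/(μ₂-λ) = 9.0/4.40 = 2.0455
Total: L = L₁ + L₂ = 4.2857 + 2.0455 = 6.3312
W = L/λ = 6.3312/9.0 = 0.7035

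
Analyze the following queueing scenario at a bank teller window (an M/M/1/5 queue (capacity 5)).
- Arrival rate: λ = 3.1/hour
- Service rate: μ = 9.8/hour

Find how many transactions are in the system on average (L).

ρ = λ/μ = 3.1/9.8 = 0.31633
P₀ = (1-ρ)/(1-ρ^(K+1)) = (1-0.31633)/(1-0.31633^6) = 0.6837/0.9990 = 0.6844
P_K = P₀×ρ^K = 0.68436 × 0.31633^5 = 0.68436 × 0.0031674 = 0.002168
L = ρ[1 - (K+1)ρ^K + Kρ^(K+1)] / [(1-ρ)(1-ρ^(K+1))]
L = 0.31633 × (1 - 6×0.003167 + 5×0.001002) / ((1 - 0.31633) × (1 - 0.001002)) = 0.4567 transactions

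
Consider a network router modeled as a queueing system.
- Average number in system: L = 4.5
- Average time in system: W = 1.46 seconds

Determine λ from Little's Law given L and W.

Little's Law: L = λW, so λ = L/W
λ = 4.5/1.46 = 3.0822 packets/second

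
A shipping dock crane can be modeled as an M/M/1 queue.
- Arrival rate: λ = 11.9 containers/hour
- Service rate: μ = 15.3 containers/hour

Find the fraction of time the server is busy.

Server utilization: ρ = λ/μ
ρ = 11.9/15.3 = 0.7778
The server is busy 77.78% of the time.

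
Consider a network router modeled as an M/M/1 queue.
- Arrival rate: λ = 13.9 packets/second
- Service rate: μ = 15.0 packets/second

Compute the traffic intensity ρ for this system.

Server utilization: ρ = λ/μ
ρ = 13.9/15.0 = 0.9267
The server is busy 92.67% of the time.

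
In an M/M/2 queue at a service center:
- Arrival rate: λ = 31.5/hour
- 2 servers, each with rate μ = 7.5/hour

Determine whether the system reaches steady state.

Stability requires ρ = λ/(cμ) < 1
ρ = 31.5/(2 × 7.5) = 31.5/15.00 = 2.1000
Since 2.1000 ≥ 1, the system is UNSTABLE.
Need c > λ/μ = 31.5/7.5 = 4.20.
Minimum servers needed: c = 5.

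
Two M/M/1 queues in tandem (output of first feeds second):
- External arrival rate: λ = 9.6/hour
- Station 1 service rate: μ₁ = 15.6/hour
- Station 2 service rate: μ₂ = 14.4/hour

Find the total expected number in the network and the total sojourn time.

By Jackson's theorem, each station behaves as independent M/M/1.
Station 1: ρ₁ = 9.6/15.6 = 0.6154, L₁ = ρ₁/(1-ρ₁) = λ/(μ₁-λ) = 9.6/6.00 = 1.6000
Station 2: ρ₂ = 9.6/14.4 = 0.6667, L₂ = ρ₂/(1-ρ₂) = λ/(μ₂-λ) = 9.6/4.80 = 2.0000
Total: L = L₁ + L₂ = 1.6000 + 2.0000 = 3.6000
W = L/λ = 3.6000/9.6 = 0.3750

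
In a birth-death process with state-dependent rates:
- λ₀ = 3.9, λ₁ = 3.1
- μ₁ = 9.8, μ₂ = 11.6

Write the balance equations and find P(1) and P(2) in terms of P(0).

Balance equations:
State 0: λ₀P₀ = μ₁P₁ → P₁ = (λ₀/μ₁)P₀ = (3.9/9.8)P₀ = 0.3980P₀
State 1: P₂ = (λ₀λ₁)/(μ₁μ₂)P₀ = (3.9×3.1)/(9.8×11.6)P₀ = 0.1064P₀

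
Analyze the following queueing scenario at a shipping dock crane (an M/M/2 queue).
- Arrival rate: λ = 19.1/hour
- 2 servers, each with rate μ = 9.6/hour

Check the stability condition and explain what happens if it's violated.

Stability requires ρ = λ/(cμ) < 1
ρ = 19.1/(2 × 9.6) = 19.1/19.20 = 0.9948
Since 0.9948 < 1, the system is STABLE.
The servers are busy 99.48% of the time.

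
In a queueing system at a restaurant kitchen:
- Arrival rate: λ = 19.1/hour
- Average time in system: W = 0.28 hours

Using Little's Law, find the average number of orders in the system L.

Little's Law: L = λW
L = 19.1 × 0.28 = 5.3480 orders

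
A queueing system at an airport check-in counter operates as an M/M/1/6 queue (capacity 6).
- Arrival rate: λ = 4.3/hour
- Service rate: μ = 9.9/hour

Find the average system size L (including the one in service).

ρ = λ/μ = 4.3/9.9 = 0.43434
P₀ = (1-ρ)/(1-ρ^(K+1)) = (1-0.43434)/(1-0.43434^7) = 0.5657/0.9971 = 0.5673
P_K = P₀×ρ^K = 0.5673 × 0.43434^6 = 0.5673 × 0.006714 = 0.003809
L = ρ[1 - (K+1)ρ^K + Kρ^(K+1)] / [(1-ρ)(1-ρ^(K+1))]
L = 0.43434 × (1 - 7×0.006714 + 6×0.002916) / ((1 - 0.43434) × (1 - 0.002916)) = 0.7474 passengers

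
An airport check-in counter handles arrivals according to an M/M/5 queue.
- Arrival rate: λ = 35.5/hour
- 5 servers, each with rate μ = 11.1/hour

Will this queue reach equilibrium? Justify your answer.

Stability requires ρ = λ/(cμ) < 1
ρ = 35.5/(5 × 11.1) = 35.5/55.50 = 0.6396
Since 0.6396 < 1, the system is STABLE.
The servers are busy 63.96% of the time.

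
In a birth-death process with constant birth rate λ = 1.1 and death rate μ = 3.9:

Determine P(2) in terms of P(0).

For constant rates: P(n)/P(0) = (λ/μ)^n
P(2)/P(0) = (1.1/3.9)^2 = 0.28205^2 = 0.07955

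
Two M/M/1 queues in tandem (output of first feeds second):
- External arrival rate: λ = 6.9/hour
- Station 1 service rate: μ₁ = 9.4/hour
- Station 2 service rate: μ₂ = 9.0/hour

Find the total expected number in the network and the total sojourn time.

By Jackson's theorem, each station behaves as independent M/M/1.
Station 1: ρ₁ = 6.9/9.4 = 0.7340, L₁ = ρ₁/(1-ρ₁) = λ/(μ₁-λ) = 6.9/2.50 = 2.7600
Station 2: ρ₂ = 6.9/9.0 = 0.7667, L₂ = ρ₂/(1-ρ₂) = λ/(μ₂-λ) = 6.9/2.10 = 3.2857
Total: L = L₁ + L₂ = 2.7600 + 3.2857 = 6.0457
W = L/λ = 6.0457/6.9 = 0.8762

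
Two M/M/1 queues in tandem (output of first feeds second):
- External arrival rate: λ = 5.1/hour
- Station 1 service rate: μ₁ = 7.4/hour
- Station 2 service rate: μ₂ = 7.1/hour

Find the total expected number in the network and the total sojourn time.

By Jackson's theorem, each station behaves as independent M/M/1.
Station 1: ρ₁ = 5.1/7.4 = 0.6892, L₁ = ρ₁/(1-ρ₁) = λ/(μ₁-λ) = 5.1/2.30 = 2.2174
Station 2: ρ₂ = 5.1/7.1 = 0.7183, L₂ = ρ₂/(1-ρ₂) = λ/(μ₂-λ) = 5.1/2.00 = 2.5500
Total: L = L₁ + L₂ = 2.2174 + 2.5500 = 4.7674
W = L/λ = 4.7674/5.1 = 0.9348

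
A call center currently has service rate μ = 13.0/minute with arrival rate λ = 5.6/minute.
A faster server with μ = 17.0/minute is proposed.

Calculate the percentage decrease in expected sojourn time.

System 1: ρ₁ = 5.6/13.0 = 0.4308, W₁ = 1/(13.0-5.6) = 0.13514
System 2: ρ₂ = 5.6/17.0 = 0.3294, W₂ = 1/(17.0-5.6) = 0.087719
Improvement: (W₁-W₂)/W₁ = (0.13514-0.087719)/0.13514 = 35.09%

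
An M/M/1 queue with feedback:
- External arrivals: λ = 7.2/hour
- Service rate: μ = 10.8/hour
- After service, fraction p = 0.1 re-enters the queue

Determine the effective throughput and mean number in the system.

Effective arrival rate: λ_eff = λ/(1-p) = 7.2/(1-0.1) = 7.2/0.90 = 8.0000
ρ = λ_eff/μ = 8.0000/10.8 = 0.74074
L = ρ/(1-ρ) = 0.74074/(1-0.74074) = 2.8571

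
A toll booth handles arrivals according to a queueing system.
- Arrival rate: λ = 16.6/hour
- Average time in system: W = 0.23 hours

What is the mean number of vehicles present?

Little's Law: L = λW
L = 16.6 × 0.23 = 3.8180 vehicles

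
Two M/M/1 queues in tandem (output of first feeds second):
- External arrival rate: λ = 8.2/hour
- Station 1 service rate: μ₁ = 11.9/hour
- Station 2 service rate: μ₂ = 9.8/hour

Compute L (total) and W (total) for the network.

By Jackson's theorem, each station behaves as independent M/M/1.
Station 1: ρ₁ = 8.2/11.9 = 0.6891, L₁ = ρ₁/(1-ρ₁) = λ/(μ₁-λ) = 8.2/3.70 = 2.2162
Station 2: ρ₂ = 8.2/9.8 = 0.8367, L₂ = ρ₂/(1-ρ₂) = λ/(μ₂-λ) = 8.2/1.60 = 5.1250
Total: L = L₁ + L₂ = 2.2162 + 5.1250 = 7.3412
W = L/λ = 7.3412/8.2 = 0.8953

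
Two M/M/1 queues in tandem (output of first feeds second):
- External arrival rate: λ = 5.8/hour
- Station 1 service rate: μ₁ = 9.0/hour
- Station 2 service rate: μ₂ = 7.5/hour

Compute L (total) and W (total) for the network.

By Jackson's theorem, each station behaves as independent M/M/1.
Station 1: ρ₁ = 5.8/9.0 = 0.6444, L₁ = ρ₁/(1-ρ₁) = λ/(μ₁-λ) = 5.8/3.20 = 1.8125
Station 2: ρ₂ = 5.8/7.5 = 0.7733, L₂ = ρ₂/(1-ρ₂) = λ/(μ₂-λ) = 5.8/1.70 = 3.4118
Total: L = L₁ + L₂ = 1.8125 + 3.4118 = 5.2243
W = L/λ = 5.2243/5.8 = 0.9007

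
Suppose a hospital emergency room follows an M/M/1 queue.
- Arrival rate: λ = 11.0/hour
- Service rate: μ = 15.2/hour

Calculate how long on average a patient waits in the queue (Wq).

First, compute utilization: ρ = λ/μ = 11.0/15.2 = 0.7237
For M/M/1: Wq = λ/(μ(μ-λ))
Wq = 11.0/(15.2 × (15.2-11.0))
Wq = 11.0/(15.2 × 4.20)
Wq = 0.1723 hours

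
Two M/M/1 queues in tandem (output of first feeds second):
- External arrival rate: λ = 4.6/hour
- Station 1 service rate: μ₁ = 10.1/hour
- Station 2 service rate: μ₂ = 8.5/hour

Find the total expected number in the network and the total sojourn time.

By Jackson's theorem, each station behaves as independent M/M/1.
Station 1: ρ₁ = 4.6/10.1 = 0.4554, L₁ = ρ₁/(1-ρ₁) = λ/(μ₁-λ) = 4.6/5.50 = 0.8364
Station 2: ρ₂ = 4.6/8.5 = 0.5412, L₂ = ρ₂/(1-ρ₂) = λ/(μ₂-λ) = 4.6/3.90 = 1.1795
Total: L = L₁ + L₂ = 0.8364 + 1.1795 = 2.0159
W = L/λ = 2.0159/4.6 = 0.4382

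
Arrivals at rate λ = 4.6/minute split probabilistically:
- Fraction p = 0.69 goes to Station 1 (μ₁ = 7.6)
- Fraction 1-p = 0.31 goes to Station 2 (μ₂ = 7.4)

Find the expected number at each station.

Effective rates: λ₁ = 4.6×0.69 = 3.174, λ₂ = 4.6×0.31 = 1.426
Station 1: ρ₁ = 3.174/7.6 = 0.41763, L₁ = ρ₁/(1-ρ₁) = 0.41763/(1-0.41763) = 0.7171
Station 2: ρ₂ = 1.426/7.4 = 0.1927, L₂ = ρ₂/(1-ρ₂) = 0.1927/(1-0.1927) = 0.2387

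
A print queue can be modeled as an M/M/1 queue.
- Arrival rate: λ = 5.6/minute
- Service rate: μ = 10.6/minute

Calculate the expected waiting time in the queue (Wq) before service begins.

First, compute utilization: ρ = λ/μ = 5.6/10.6 = 0.5283
For M/M/1: Wq = λ/(μ(μ-λ))
Wq = 5.6/(10.6 × (10.6-5.6))
Wq = 5.6/(10.6 × 5.00)
Wq = 0.1057 minutes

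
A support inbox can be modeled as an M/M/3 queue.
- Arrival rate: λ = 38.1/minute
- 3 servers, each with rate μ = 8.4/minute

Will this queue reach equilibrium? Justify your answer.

Stability requires ρ = λ/(cμ) < 1
ρ = 38.1/(3 × 8.4) = 38.1/25.20 = 1.5119
Since 1.5119 ≥ 1, the system is UNSTABLE.
Need c > λ/μ = 38.1/8.4 = 4.54.
Minimum servers needed: c = 5.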